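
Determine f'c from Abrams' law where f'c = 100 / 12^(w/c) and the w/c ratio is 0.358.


f'c = 100 / 12^0.358
= 100 / 2.434
= 41.08 MPa

41.08


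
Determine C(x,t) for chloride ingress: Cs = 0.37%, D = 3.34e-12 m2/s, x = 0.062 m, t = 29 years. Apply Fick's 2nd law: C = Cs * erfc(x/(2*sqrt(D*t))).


t_seconds = 29 * 365.25 * 24 * 3600 = 915170400.0 s
arg = 0.062 / (2 * sqrt(3.34e-12 * 915170400.0))
= 0.5607
erfc(0.5607) = 0.4278
C = 0.37 * 0.4278 = 0.1583%

0.1583


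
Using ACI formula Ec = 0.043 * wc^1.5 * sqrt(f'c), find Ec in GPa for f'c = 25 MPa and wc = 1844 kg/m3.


Ec = 0.043 * 1844^1.5 * sqrt(25) / 1000
= 17.02 GPa

17.02


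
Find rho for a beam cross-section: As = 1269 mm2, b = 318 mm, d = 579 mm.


rho = As / (b * d)
= 1269 / (318 * 579)
= 0.0069

0.0069


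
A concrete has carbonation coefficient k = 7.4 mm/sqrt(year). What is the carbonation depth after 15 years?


depth = k * sqrt(t)
= 7.4 * sqrt(15)
= 28.66 mm

28.66


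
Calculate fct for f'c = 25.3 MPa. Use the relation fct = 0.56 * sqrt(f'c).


fct = 0.56 * sqrt(25.3)
= 0.56 * 5.03
= 2.817 MPa

2.817


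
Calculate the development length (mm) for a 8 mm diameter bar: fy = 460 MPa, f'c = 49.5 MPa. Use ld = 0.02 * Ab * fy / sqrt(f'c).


Ab = pi * 8^2 / 4 = 50.265 mm2
ld = 0.02 * 50.265 * 460 / sqrt(49.5)
= 65.7 mm

65.7


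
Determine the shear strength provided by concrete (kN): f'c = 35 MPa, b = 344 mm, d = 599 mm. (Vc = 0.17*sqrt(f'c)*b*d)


Vc = 0.17 * sqrt(35) * 344 * 599 / 1000
= 207.24 kN

207.24


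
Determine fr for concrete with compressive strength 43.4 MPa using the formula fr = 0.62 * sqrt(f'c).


fr = 0.62 * sqrt(43.4)
= 4.084 MPa

4.084


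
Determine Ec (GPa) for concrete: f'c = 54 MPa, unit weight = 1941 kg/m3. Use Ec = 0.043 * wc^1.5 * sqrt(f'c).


Ec = 0.043 * 1941^1.5 * sqrt(54) / 1000
= 27.02 GPa

27.02


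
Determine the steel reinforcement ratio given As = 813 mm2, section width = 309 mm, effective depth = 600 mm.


rho = As / (b * d)
= 813 / (309 * 600)
= 0.0044

0.0044


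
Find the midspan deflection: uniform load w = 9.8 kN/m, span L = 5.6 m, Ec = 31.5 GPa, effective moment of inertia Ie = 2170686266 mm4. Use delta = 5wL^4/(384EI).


Convert: L = 5.6 m = 5600 mm, Ec = 31.5 GPa = 31500 MPa
delta = 5 * 9.8 * 5600^4 / (384 * 31500 * 2170686266)
= 1.84 mm

1.84


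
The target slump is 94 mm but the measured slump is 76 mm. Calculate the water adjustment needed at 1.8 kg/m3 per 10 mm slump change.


Difference = 94 - 76 = 18 mm
Water adjustment = 18 * 1.8 / 10 = 3.2 kg/m3

3.2


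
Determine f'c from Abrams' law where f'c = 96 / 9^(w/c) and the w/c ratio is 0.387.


f'c = 96 / 9^0.387
= 96 / 2.34
= 41.02 MPa

41.02


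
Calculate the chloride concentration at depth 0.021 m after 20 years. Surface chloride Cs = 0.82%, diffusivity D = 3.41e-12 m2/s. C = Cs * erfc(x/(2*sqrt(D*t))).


t_seconds = 20 * 365.25 * 24 * 3600 = 631152000.0 s
arg = 0.021 / (2 * sqrt(3.41e-12 * 631152000.0))
= 0.2263
erfc(0.2263) = 0.7489
C = 0.82 * 0.7489 = 0.6141%

0.6141


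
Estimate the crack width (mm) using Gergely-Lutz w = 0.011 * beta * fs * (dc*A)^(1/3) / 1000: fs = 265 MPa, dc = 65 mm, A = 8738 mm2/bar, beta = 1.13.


w = 0.011 * beta * fs * (dc * A)^(1/3) / 1000
= 0.011 * 1.13 * 265 * (65 * 8738)^(1/3) / 1000
= 0.273 mm

0.273


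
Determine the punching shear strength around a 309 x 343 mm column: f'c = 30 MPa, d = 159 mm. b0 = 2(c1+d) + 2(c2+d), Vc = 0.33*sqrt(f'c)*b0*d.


b0 = 2*(309 + 159) + 2*(343 + 159) = 1940 mm
Vc = 0.33 * sqrt(30) * 1940 * 159 / 1000
= 557.54 kN

557.54


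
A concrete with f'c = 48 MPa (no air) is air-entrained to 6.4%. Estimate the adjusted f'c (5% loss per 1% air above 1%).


Strength loss = (6.4 - 1) * 5 = 27.0%
f'c = 48 * (1 - 27.0/100)
= 35.04 MPa

35.04


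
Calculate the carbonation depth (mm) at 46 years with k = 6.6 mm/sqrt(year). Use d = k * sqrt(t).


depth = k * sqrt(t)
= 6.6 * sqrt(46)
= 44.76 mm

44.76


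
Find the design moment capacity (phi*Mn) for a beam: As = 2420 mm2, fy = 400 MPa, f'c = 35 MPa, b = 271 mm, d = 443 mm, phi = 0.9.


a = As * fy / (0.85 * f'c * b)
= 2420 * 400 / (0.85 * 35 * 271)
= 120.0657 mm
Mn = As * fy * (d - a/2) / 10^6
= 370.7122 kN-m
phi*Mn = 0.9 * 370.7122 = 333.64 kN-m

333.64


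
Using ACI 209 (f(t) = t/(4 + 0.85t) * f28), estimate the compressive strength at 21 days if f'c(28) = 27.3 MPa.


f(21) = 21 / (4 + 0.85 * 21) * 27.3
= 21 / 21.85 * 27.3
= 26.24 MPa

26.24


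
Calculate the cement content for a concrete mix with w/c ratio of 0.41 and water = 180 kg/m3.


Cement = water / (w/c)
= 180 / 0.41
= 439.0 kg/m3

439.0


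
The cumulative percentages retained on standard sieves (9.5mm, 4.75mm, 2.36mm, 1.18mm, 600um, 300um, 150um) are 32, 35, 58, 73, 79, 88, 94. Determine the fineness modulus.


FM = sum(cumulative % retained) / 100
= 459 / 100
= 4.59

4.59


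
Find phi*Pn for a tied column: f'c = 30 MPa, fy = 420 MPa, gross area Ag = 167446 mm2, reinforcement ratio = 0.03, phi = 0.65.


Ast = rho * Ag = 0.03 * 167446 = 5023.38 mm2
phi*Pn = 0.65 * 0.80 * (0.85 * 30 * (167446 - 5023.38) + 420 * 5023.38) / 1000
= 3250.83 kN

3250.83


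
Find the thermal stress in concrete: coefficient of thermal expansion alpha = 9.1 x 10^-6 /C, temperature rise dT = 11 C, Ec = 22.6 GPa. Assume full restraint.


sigma = alpha * dT * Ec
= 9.1e-6 * 11 * 22.6 * 1000
= 2.262 MPa

2.262


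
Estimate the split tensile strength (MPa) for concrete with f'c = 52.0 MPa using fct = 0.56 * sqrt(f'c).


fct = 0.56 * sqrt(52.0)
= 0.56 * 7.211
= 4.038 MPa

4.038


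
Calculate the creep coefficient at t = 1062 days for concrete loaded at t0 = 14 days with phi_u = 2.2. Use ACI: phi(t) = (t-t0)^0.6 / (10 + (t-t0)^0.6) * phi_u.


dt = 1062 - 14 = 1048
phi = 1048^0.6 / (10 + 1048^0.6) * 2.2
= 1.906

1.906


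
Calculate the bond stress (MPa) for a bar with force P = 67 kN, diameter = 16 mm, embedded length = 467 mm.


u = P / (pi * db * ld)
= 67 * 1000 / (pi * 16 * 467)
= 2.854 MPa

2.854


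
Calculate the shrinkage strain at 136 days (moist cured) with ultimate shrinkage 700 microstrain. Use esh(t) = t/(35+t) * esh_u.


esh(136) = 136 / (35 + 136) * 700
= 136 / 171 * 700
= 556.7 microstrain

556.7


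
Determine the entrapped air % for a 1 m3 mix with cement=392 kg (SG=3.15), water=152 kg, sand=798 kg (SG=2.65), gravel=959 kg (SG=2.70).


Vol cement = 392 / (3.15 * 1000) = 0.124444 m3
Vol water = 152 / 1000 = 0.152 m3
Vol sand = 798 / (2.65 * 1000) = 0.301132 m3
Vol gravel = 959 / (2.70 * 1000) = 0.355185 m3
Total solid + water volume = 0.932762 m3
Air = (1 - 0.932762) * 100 = 6.72%

6.72


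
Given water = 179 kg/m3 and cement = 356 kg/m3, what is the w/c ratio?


w/c = water / cement
w/c = 179 / 356 = 0.503

0.503


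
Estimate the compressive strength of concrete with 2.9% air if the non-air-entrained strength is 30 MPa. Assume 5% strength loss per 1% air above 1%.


Strength loss = (2.9 - 1) * 5 = 9.5%
f'c = 30 * (1 - 9.5/100)
= 27.15 MPa

27.15


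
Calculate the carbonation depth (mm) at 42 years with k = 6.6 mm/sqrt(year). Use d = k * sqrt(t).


depth = k * sqrt(t)
= 6.6 * sqrt(42)
= 42.77 mm

42.77


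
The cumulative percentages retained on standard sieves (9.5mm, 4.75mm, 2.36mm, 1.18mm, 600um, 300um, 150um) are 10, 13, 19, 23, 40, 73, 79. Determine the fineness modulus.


FM = sum(cumulative % retained) / 100
= 257 / 100
= 2.57

2.57


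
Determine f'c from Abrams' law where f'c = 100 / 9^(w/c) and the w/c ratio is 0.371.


f'c = 100 / 9^0.371
= 100 / 2.26
= 44.26 MPa

44.26


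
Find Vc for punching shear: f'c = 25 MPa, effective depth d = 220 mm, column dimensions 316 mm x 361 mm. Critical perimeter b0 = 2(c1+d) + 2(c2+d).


b0 = 2*(316 + 220) + 2*(361 + 220) = 2234 mm
Vc = 0.33 * sqrt(25) * 2234 * 220 / 1000
= 810.94 kN

810.94


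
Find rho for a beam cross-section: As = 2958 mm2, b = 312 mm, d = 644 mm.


rho = As / (b * d)
= 2958 / (312 * 644)
= 0.0147

0.0147


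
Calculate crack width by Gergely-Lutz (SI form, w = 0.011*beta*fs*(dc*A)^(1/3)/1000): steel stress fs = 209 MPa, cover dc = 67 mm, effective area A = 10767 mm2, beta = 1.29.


w = 0.011 * beta * fs * (dc * A)^(1/3) / 1000
= 0.011 * 1.29 * 209 * (67 * 10767)^(1/3) / 1000
= 0.266 mm

0.266


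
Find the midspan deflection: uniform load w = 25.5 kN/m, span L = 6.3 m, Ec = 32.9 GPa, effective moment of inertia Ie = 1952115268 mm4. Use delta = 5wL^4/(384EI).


Convert: L = 6.3 m = 6300 mm, Ec = 32.9 GPa = 32900 MPa
delta = 5 * 25.5 * 6300^4 / (384 * 32900 * 1952115268)
= 8.14 mm

8.14


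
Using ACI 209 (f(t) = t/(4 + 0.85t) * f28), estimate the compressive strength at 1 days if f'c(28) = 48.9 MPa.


f(1) = 1 / (4 + 0.85 * 1) * 48.9
= 1 / 4.85 * 48.9
= 10.08 MPa

10.08


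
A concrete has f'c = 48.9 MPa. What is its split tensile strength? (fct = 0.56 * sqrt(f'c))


fct = 0.56 * sqrt(48.9)
= 0.56 * 6.993
= 3.916 MPa

3.916


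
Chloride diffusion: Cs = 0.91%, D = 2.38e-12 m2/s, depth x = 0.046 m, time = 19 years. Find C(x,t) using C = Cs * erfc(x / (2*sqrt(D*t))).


t_seconds = 19 * 365.25 * 24 * 3600 = 599594400.0 s
arg = 0.046 / (2 * sqrt(2.38e-12 * 599594400.0))
= 0.6089
erfc(0.6089) = 0.3892
C = 0.91 * 0.3892 = 0.3542%

0.3542


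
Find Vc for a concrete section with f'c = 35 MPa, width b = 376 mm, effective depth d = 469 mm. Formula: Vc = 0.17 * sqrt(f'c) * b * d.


Vc = 0.17 * sqrt(35) * 376 * 469 / 1000
= 177.36 kN

177.36


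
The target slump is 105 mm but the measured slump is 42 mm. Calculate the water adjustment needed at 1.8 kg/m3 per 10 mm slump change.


Difference = 105 - 42 = 63 mm
Water adjustment = 63 * 1.8 / 10 = 11.3 kg/m3

11.3


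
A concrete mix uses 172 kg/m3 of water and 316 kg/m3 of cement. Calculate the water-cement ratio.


w/c = water / cement
w/c = 172 / 316 = 0.544

0.544


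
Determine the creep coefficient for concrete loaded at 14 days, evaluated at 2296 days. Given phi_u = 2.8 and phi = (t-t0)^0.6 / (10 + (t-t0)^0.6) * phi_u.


dt = 2296 - 14 = 2282
phi = 2282^0.6 / (10 + 2282^0.6) * 2.8
= 2.553

2.553


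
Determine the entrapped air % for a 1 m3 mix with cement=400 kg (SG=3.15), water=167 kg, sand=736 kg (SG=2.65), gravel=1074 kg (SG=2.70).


Vol cement = 400 / (3.15 * 1000) = 0.126984 m3
Vol water = 167 / 1000 = 0.167 m3
Vol sand = 736 / (2.65 * 1000) = 0.277736 m3
Vol gravel = 1074 / (2.70 * 1000) = 0.397778 m3
Total solid + water volume = 0.969498 m3
Air = (1 - 0.969498) * 100 = 3.05%

3.05


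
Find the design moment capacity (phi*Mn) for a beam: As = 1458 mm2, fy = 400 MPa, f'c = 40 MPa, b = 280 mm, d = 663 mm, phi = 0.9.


a = As * fy / (0.85 * f'c * b)
= 1458 * 400 / (0.85 * 40 * 280)
= 61.2605 mm
Mn = As * fy * (d - a/2) / 10^6
= 368.798 kN-m
phi*Mn = 0.9 * 368.798 = 331.92 kN-m

331.92


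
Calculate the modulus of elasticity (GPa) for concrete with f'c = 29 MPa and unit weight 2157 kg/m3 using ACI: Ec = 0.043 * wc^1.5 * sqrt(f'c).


Ec = 0.043 * 2157^1.5 * sqrt(29) / 1000
= 23.2 GPa

23.2


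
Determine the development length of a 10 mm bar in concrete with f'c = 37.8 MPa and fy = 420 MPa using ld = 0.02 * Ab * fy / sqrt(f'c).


Ab = pi * 10^2 / 4 = 78.54 mm2
ld = 0.02 * 78.54 * 420 / sqrt(37.8)
= 107.3 mm

107.3


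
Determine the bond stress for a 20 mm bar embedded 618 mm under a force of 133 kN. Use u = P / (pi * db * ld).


u = P / (pi * db * ld)
= 133 * 1000 / (pi * 20 * 618)
= 3.425 MPa

3.425


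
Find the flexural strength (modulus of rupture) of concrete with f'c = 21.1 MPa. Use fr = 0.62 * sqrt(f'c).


fr = 0.62 * sqrt(21.1)
= 2.848 MPa

2.848


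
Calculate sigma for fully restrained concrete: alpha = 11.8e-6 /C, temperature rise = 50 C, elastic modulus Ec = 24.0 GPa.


sigma = alpha * dT * Ec
= 11.8e-6 * 50 * 24.0 * 1000
= 14.16 MPa

14.16


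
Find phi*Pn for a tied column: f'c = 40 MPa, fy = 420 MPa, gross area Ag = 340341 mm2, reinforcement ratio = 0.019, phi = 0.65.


Ast = rho * Ag = 0.019 * 340341 = 6466.479 mm2
phi*Pn = 0.65 * 0.80 * (0.85 * 40 * (340341 - 6466.479) + 420 * 6466.479) / 1000
= 7315.18 kN

7315.18


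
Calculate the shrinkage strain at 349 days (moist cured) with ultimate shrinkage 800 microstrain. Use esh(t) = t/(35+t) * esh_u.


esh(349) = 349 / (35 + 349) * 800
= 349 / 384 * 800
= 727.1 microstrain

727.1


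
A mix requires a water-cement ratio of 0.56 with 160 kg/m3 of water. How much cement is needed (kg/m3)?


Cement = water / (w/c)
= 160 / 0.56
= 285.7 kg/m3

285.7


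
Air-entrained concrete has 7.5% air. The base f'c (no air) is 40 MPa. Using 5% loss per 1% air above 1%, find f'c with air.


Strength loss = (7.5 - 1) * 5 = 32.5%
f'c = 40 * (1 - 32.5/100)
= 27.0 MPa

27.0


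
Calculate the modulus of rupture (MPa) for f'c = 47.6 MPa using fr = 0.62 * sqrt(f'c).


fr = 0.62 * sqrt(47.6)
= 4.278 MPa

4.278


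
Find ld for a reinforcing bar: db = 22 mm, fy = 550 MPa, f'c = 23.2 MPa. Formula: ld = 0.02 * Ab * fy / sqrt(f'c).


Ab = pi * 22^2 / 4 = 380.133 mm2
ld = 0.02 * 380.133 * 550 / sqrt(23.2)
= 868.1 mm

868.1


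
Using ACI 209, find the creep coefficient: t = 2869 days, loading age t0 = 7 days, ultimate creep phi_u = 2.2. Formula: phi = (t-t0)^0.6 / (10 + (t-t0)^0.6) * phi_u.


dt = 2869 - 7 = 2862
phi = 2862^0.6 / (10 + 2862^0.6) * 2.2
= 2.029

2.029


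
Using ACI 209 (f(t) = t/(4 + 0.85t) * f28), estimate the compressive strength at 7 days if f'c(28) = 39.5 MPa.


f(7) = 7 / (4 + 0.85 * 7) * 39.5
= 7 / 9.95 * 39.5
= 27.79 MPa

27.79


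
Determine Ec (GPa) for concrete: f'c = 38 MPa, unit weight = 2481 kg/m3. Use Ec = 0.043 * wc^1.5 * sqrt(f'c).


Ec = 0.043 * 2481^1.5 * sqrt(38) / 1000
= 32.76 GPa

32.76


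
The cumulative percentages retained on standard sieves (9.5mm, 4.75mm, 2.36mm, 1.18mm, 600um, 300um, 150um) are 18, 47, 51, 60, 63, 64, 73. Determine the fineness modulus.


FM = sum(cumulative % retained) / 100
= 376 / 100
= 3.76

3.76


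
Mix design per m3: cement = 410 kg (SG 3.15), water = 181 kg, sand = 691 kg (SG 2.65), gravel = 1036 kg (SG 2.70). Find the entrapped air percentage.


Vol cement = 410 / (3.15 * 1000) = 0.130159 m3
Vol water = 181 / 1000 = 0.181 m3
Vol sand = 691 / (2.65 * 1000) = 0.260755 m3
Vol gravel = 1036 / (2.70 * 1000) = 0.383704 m3
Total solid + water volume = 0.955617 m3
Air = (1 - 0.955617) * 100 = 4.44%

4.44


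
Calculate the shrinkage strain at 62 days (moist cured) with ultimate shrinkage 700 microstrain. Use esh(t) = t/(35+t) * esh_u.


esh(62) = 62 / (35 + 62) * 700
= 62 / 97 * 700
= 447.4 microstrain

447.4


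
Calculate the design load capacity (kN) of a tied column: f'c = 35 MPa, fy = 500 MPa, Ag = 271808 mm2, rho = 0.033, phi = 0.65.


Ast = rho * Ag = 0.033 * 271808 = 8969.664 mm2
phi*Pn = 0.65 * 0.80 * (0.85 * 35 * (271808 - 8969.664) + 500 * 8969.664) / 1000
= 6398.22 kN

6398.22


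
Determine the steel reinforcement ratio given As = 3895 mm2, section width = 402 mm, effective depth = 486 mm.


rho = As / (b * d)
= 3895 / (402 * 486)
= 0.0199

0.0199


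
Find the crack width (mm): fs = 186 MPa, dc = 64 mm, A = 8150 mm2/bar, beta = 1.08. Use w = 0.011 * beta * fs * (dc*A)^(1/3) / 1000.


w = 0.011 * beta * fs * (dc * A)^(1/3) / 1000
= 0.011 * 1.08 * 186 * (64 * 8150)^(1/3) / 1000
= 0.178 mm

0.178


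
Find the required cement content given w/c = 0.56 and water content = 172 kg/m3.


Cement = water / (w/c)
= 172 / 0.56
= 307.1 kg/m3

307.1


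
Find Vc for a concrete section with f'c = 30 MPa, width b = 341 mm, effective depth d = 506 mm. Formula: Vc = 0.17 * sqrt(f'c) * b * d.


Vc = 0.17 * sqrt(30) * 341 * 506 / 1000
= 160.66 kN

160.66


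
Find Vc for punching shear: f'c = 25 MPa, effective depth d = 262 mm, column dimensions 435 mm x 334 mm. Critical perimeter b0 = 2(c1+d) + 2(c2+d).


b0 = 2*(435 + 262) + 2*(334 + 262) = 2586 mm
Vc = 0.33 * sqrt(25) * 2586 * 262 / 1000
= 1117.93 kN

1117.93


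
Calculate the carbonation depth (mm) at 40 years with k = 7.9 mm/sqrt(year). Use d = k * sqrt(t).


depth = k * sqrt(t)
= 7.9 * sqrt(40)
= 49.96 mm

49.96


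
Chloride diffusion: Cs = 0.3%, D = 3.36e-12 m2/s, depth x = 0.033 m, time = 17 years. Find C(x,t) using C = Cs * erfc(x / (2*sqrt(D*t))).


t_seconds = 17 * 365.25 * 24 * 3600 = 536479200.0 s
arg = 0.033 / (2 * sqrt(3.36e-12 * 536479200.0))
= 0.3886
erfc(0.3886) = 0.5826
C = 0.3 * 0.5826 = 0.1748%

0.1748


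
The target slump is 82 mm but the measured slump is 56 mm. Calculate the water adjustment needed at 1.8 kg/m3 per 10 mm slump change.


Difference = 82 - 56 = 26 mm
Water adjustment = 26 * 1.8 / 10 = 4.7 kg/m3

4.7


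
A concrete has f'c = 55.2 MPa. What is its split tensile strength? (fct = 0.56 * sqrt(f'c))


fct = 0.56 * sqrt(55.2)
= 0.56 * 7.43
= 4.161 MPa

4.161


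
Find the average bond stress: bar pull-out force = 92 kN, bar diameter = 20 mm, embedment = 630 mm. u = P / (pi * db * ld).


u = P / (pi * db * ld)
= 92 * 1000 / (pi * 20 * 630)
= 2.324 MPa

2.324


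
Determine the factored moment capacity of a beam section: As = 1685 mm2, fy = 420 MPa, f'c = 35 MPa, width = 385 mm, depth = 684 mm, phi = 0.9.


a = As * fy / (0.85 * f'c * b)
= 1685 * 420 / (0.85 * 35 * 385)
= 61.7876 mm
Mn = As * fy * (d - a/2) / 10^6
= 462.2032 kN-m
phi*Mn = 0.9 * 462.2032 = 415.98 kN-m

415.98


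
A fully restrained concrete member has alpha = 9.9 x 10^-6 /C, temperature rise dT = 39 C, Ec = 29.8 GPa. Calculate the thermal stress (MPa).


sigma = alpha * dT * Ec
= 9.9e-6 * 39 * 29.8 * 1000
= 11.506 MPa

11.506


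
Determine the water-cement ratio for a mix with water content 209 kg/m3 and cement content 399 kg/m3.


w/c = water / cement
w/c = 209 / 399 = 0.524

0.524


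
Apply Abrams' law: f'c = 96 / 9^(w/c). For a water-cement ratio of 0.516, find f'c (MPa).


f'c = 96 / 9^0.516
= 96 / 3.107
= 30.89 MPa

30.89


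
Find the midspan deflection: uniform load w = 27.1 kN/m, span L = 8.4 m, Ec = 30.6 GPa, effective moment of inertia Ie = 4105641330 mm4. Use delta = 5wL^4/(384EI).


Convert: L = 8.4 m = 8400 mm, Ec = 30.6 GPa = 30600 MPa
delta = 5 * 27.1 * 8400^4 / (384 * 30600 * 4105641330)
= 13.98 mm

13.98


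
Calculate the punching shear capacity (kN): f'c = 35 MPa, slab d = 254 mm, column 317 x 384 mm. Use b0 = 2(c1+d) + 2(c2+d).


b0 = 2*(317 + 254) + 2*(384 + 254) = 2418 mm
Vc = 0.33 * sqrt(35) * 2418 * 254 / 1000
= 1199.05 kN

1199.05


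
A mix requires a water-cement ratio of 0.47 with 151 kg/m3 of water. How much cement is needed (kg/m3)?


Cement = water / (w/c)
= 151 / 0.47
= 321.3 kg/m3

321.3


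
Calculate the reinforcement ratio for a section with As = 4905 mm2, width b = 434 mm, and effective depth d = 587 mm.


rho = As / (b * d)
= 4905 / (434 * 587)
= 0.0193

0.0193


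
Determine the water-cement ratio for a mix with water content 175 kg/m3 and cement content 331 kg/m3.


w/c = water / cement
w/c = 175 / 331 = 0.529

0.529


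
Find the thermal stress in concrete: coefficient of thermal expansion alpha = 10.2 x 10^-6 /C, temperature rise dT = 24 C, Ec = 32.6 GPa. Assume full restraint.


sigma = alpha * dT * Ec
= 10.2e-6 * 24 * 32.6 * 1000
= 7.98 MPa

7.98


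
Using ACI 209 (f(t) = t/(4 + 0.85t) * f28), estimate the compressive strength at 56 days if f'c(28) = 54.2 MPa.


f(56) = 56 / (4 + 0.85 * 56) * 54.2
= 56 / 51.6 * 54.2
= 58.82 MPa

58.82


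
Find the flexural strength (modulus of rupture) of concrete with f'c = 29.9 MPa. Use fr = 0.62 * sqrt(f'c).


fr = 0.62 * sqrt(29.9)
= 3.39 MPa

3.39


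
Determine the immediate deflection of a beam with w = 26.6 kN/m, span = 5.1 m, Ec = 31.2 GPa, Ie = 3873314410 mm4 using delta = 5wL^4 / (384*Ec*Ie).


Convert: L = 5.1 m = 5100 mm, Ec = 31.2 GPa = 31200 MPa
delta = 5 * 26.6 * 5100^4 / (384 * 31200 * 3873314410)
= 1.94 mm

1.94


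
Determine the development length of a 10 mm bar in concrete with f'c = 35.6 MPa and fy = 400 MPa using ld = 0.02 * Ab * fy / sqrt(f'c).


Ab = pi * 10^2 / 4 = 78.54 mm2
ld = 0.02 * 78.54 * 400 / sqrt(35.6)
= 105.3 mm

105.3


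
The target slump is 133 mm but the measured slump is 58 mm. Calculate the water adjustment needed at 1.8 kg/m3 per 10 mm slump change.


Difference = 133 - 58 = 75 mm
Water adjustment = 75 * 1.8 / 10 = 13.5 kg/m3

13.5


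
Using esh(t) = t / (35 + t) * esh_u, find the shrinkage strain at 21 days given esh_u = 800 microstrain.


esh(21) = 21 / (35 + 21) * 800
= 21 / 56 * 800
= 300.0 microstrain

300.0


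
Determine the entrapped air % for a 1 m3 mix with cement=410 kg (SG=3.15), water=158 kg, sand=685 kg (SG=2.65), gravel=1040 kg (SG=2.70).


Vol cement = 410 / (3.15 * 1000) = 0.130159 m3
Vol water = 158 / 1000 = 0.158 m3
Vol sand = 685 / (2.65 * 1000) = 0.258491 m3
Vol gravel = 1040 / (2.70 * 1000) = 0.385185 m3
Total solid + water volume = 0.931834 m3
Air = (1 - 0.931834) * 100 = 6.82%

6.82


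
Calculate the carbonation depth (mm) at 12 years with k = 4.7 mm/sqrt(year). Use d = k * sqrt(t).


depth = k * sqrt(t)
= 4.7 * sqrt(12)
= 16.28 mm

16.28


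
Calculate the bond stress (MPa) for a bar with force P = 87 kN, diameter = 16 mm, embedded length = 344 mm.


u = P / (pi * db * ld)
= 87 * 1000 / (pi * 16 * 344)
= 5.031 MPa

5.031


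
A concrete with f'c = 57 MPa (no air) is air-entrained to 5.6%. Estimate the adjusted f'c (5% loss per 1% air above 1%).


Strength loss = (5.6 - 1) * 5 = 23.0%
f'c = 57 * (1 - 23.0/100)
= 43.89 MPa

43.89


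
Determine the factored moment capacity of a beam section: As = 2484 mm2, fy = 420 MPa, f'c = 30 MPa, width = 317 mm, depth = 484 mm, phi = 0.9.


a = As * fy / (0.85 * f'c * b)
= 2484 * 420 / (0.85 * 30 * 317)
= 129.0629 mm
Mn = As * fy * (d - a/2) / 10^6
= 437.6231 kN-m
phi*Mn = 0.9 * 437.6231 = 393.86 kN-m

393.86


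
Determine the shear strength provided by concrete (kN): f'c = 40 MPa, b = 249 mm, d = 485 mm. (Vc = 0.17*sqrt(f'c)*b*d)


Vc = 0.17 * sqrt(40) * 249 * 485 / 1000
= 129.84 kN

129.84


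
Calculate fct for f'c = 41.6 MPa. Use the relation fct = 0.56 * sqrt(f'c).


fct = 0.56 * sqrt(41.6)
= 0.56 * 6.45
= 3.612 MPa

3.612


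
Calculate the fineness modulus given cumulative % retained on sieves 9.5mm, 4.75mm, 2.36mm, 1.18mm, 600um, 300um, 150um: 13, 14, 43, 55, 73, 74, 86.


FM = sum(cumulative % retained) / 100
= 358 / 100
= 3.58

3.58


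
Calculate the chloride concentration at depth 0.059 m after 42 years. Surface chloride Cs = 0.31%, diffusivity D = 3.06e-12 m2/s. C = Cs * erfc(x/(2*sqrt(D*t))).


t_seconds = 42 * 365.25 * 24 * 3600 = 1325419200.0 s
arg = 0.059 / (2 * sqrt(3.06e-12 * 1325419200.0))
= 0.4632
erfc(0.4632) = 0.5124
C = 0.31 * 0.5124 = 0.1588%

0.1588


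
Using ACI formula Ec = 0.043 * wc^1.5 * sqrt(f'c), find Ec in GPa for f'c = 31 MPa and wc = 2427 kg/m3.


Ec = 0.043 * 2427^1.5 * sqrt(31) / 1000
= 28.63 GPa

28.63


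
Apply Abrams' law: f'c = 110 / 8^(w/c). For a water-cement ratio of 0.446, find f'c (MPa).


f'c = 110 / 8^0.446
= 110 / 2.528
= 43.51 MPa

43.51


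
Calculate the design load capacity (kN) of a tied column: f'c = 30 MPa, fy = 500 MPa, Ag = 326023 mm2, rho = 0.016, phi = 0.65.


Ast = rho * Ag = 0.016 * 326023 = 5216.368 mm2
phi*Pn = 0.65 * 0.80 * (0.85 * 30 * (326023 - 5216.368) + 500 * 5216.368) / 1000
= 5610.15 kN

5610.15


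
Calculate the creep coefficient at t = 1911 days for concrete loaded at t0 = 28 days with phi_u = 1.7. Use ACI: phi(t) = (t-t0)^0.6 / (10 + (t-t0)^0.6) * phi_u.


dt = 1911 - 28 = 1883
phi = 1883^0.6 / (10 + 1883^0.6) * 1.7
= 1.534

1.534


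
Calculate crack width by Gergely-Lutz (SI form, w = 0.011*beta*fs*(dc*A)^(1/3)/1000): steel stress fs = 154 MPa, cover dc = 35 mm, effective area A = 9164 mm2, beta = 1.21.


w = 0.011 * beta * fs * (dc * A)^(1/3) / 1000
= 0.011 * 1.21 * 154 * (35 * 9164)^(1/3) / 1000
= 0.14 mm

0.14


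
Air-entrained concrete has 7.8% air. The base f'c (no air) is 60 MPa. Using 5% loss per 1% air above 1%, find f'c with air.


Strength loss = (7.8 - 1) * 5 = 34.0%
f'c = 60 * (1 - 34.0/100)
= 39.6 MPa

39.6


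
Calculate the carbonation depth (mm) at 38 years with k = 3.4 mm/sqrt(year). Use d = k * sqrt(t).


depth = k * sqrt(t)
= 3.4 * sqrt(38)
= 20.96 mm

20.96


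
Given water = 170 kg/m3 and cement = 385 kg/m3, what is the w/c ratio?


w/c = water / cement
w/c = 170 / 385 = 0.442

0.442


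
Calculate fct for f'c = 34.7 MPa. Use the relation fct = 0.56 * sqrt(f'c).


fct = 0.56 * sqrt(34.7)
= 0.56 * 5.891
= 3.299 MPa

3.299


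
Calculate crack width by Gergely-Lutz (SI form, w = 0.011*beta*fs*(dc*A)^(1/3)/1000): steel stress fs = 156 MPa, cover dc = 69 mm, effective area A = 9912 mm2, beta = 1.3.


w = 0.011 * beta * fs * (dc * A)^(1/3) / 1000
= 0.011 * 1.3 * 156 * (69 * 9912)^(1/3) / 1000
= 0.197 mm

0.197


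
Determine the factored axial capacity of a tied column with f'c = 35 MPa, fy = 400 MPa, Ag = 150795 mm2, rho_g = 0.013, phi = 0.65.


Ast = rho * Ag = 0.013 * 150795 = 1960.335 mm2
phi*Pn = 0.65 * 0.80 * (0.85 * 35 * (150795 - 1960.335) + 400 * 1960.335) / 1000
= 2710.22 kN

2710.22


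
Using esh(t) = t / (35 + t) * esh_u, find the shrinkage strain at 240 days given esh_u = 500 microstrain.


esh(240) = 240 / (35 + 240) * 500
= 240 / 275 * 500
= 436.4 microstrain

436.4


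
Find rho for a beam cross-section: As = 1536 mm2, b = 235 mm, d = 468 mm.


rho = As / (b * d)
= 1536 / (235 * 468)
= 0.014

0.014


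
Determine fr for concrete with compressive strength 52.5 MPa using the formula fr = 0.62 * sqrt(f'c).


fr = 0.62 * sqrt(52.5)
= 4.492 MPa

4.492


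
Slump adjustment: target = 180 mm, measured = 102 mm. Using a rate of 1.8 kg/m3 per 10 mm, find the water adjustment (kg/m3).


Difference = 180 - 102 = 78 mm
Water adjustment = 78 * 1.8 / 10 = 14.0 kg/m3

14.0


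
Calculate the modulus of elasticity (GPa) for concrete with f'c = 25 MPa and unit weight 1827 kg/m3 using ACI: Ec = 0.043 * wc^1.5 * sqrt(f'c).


Ec = 0.043 * 1827^1.5 * sqrt(25) / 1000
= 16.79 GPa

16.79


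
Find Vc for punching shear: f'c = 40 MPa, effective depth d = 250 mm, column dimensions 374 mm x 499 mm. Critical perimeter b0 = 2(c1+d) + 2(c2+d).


b0 = 2*(374 + 250) + 2*(499 + 250) = 2746 mm
Vc = 0.33 * sqrt(40) * 2746 * 250 / 1000
= 1432.8 kN

1432.8


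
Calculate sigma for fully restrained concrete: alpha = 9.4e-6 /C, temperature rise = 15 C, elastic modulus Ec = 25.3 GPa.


sigma = alpha * dT * Ec
= 9.4e-6 * 15 * 25.3 * 1000
= 3.567 MPa

3.567


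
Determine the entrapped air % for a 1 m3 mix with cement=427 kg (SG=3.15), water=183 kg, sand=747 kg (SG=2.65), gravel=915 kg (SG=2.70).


Vol cement = 427 / (3.15 * 1000) = 0.135556 m3
Vol water = 183 / 1000 = 0.183 m3
Vol sand = 747 / (2.65 * 1000) = 0.281887 m3
Vol gravel = 915 / (2.70 * 1000) = 0.338889 m3
Total solid + water volume = 0.939331 m3
Air = (1 - 0.939331) * 100 = 6.07%

6.07


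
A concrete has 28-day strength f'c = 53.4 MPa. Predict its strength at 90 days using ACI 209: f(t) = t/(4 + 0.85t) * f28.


f(90) = 90 / (4 + 0.85 * 90) * 53.4
= 90 / 80.5 * 53.4
= 59.7 MPa

59.7


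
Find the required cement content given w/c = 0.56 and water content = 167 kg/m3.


Cement = water / (w/c)
= 167 / 0.56
= 298.2 kg/m3

298.2


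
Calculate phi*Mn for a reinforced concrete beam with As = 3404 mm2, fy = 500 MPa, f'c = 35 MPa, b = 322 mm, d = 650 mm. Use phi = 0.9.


a = As * fy / (0.85 * f'c * b)
= 3404 * 500 / (0.85 * 35 * 322)
= 177.6711 mm
Mn = As * fy * (d - a/2) / 10^6
= 955.1019 kN-m
phi*Mn = 0.9 * 955.1019 = 859.59 kN-m

859.59


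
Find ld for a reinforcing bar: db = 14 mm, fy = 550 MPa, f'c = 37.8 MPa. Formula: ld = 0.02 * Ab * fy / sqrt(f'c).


Ab = pi * 14^2 / 4 = 153.938 mm2
ld = 0.02 * 153.938 * 550 / sqrt(37.8)
= 275.4 mm

275.4


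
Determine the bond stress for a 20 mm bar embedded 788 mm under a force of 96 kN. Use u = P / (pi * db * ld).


u = P / (pi * db * ld)
= 96 * 1000 / (pi * 20 * 788)
= 1.939 MPa

1.939


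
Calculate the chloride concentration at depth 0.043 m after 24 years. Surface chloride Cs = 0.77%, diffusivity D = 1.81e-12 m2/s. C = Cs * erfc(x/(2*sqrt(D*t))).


t_seconds = 24 * 365.25 * 24 * 3600 = 757382400.0 s
arg = 0.043 / (2 * sqrt(1.81e-12 * 757382400.0))
= 0.5807
erfc(0.5807) = 0.4115
C = 0.77 * 0.4115 = 0.3169%

0.3169


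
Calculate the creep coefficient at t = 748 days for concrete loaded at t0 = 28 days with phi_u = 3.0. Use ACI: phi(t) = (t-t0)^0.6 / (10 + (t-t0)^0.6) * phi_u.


dt = 748 - 28 = 720
phi = 720^0.6 / (10 + 720^0.6) * 3.0
= 2.515

2.515


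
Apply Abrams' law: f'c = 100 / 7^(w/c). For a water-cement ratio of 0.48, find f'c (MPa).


f'c = 100 / 7^0.48
= 100 / 2.545
= 39.3 MPa

39.3


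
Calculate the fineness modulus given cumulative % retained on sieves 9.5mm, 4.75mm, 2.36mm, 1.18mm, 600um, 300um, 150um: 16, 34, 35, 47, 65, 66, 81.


FM = sum(cumulative % retained) / 100
= 344 / 100
= 3.44

3.44


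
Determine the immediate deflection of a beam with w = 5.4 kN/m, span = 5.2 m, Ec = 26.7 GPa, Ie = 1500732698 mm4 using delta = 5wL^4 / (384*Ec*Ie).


Convert: L = 5.2 m = 5200 mm, Ec = 26.7 GPa = 26700 MPa
delta = 5 * 5.4 * 5200^4 / (384 * 26700 * 1500732698)
= 1.28 mm

1.28


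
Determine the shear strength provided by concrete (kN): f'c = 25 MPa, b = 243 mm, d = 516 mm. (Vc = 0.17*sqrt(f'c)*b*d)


Vc = 0.17 * sqrt(25) * 243 * 516 / 1000
= 106.58 kN

106.58


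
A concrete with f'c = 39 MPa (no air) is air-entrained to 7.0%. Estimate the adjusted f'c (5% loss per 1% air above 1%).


Strength loss = (7.0 - 1) * 5 = 30.0%
f'c = 39 * (1 - 30.0/100)
= 27.3 MPa

27.3


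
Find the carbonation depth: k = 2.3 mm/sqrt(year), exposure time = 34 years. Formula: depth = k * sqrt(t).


depth = k * sqrt(t)
= 2.3 * sqrt(34)
= 13.41 mm

13.41


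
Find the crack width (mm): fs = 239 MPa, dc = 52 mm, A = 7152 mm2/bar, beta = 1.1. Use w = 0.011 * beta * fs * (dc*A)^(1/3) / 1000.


w = 0.011 * beta * fs * (dc * A)^(1/3) / 1000
= 0.011 * 1.1 * 239 * (52 * 7152)^(1/3) / 1000
= 0.208 mm

0.208


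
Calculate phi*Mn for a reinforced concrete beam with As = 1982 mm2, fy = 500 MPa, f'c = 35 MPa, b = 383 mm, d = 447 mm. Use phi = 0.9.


a = As * fy / (0.85 * f'c * b)
= 1982 * 500 / (0.85 * 35 * 383)
= 86.9737 mm
Mn = As * fy * (d - a/2) / 10^6
= 399.8815 kN-m
phi*Mn = 0.9 * 399.8815 = 359.89 kN-m

359.89


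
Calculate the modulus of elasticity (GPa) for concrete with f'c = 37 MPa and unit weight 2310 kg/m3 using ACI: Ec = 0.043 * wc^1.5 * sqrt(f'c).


Ec = 0.043 * 2310^1.5 * sqrt(37) / 1000
= 29.04 GPa

29.04


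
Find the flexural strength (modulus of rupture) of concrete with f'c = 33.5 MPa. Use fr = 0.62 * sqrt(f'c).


fr = 0.62 * sqrt(33.5)
= 3.589 MPa

3.589


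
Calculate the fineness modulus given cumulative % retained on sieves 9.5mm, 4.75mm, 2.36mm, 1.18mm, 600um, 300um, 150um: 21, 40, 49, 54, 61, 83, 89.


FM = sum(cumulative % retained) / 100
= 397 / 100
= 3.97

3.97


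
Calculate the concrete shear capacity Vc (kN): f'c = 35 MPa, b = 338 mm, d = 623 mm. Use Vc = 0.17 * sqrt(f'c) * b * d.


Vc = 0.17 * sqrt(35) * 338 * 623 / 1000
= 211.78 kN

211.78


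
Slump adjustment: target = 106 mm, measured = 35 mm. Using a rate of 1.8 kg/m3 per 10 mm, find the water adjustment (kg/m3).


Difference = 106 - 35 = 71 mm
Water adjustment = 71 * 1.8 / 10 = 12.8 kg/m3

12.8


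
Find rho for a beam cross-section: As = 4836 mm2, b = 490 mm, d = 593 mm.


rho = As / (b * d)
= 4836 / (490 * 593)
= 0.0166

0.0166


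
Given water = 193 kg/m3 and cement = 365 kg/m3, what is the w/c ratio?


w/c = water / cement
w/c = 193 / 365 = 0.529

0.529


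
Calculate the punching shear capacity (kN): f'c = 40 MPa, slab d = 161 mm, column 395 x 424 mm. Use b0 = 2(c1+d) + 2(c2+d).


b0 = 2*(395 + 161) + 2*(424 + 161) = 2282 mm
Vc = 0.33 * sqrt(40) * 2282 * 161 / 1000
= 766.81 kN

766.81


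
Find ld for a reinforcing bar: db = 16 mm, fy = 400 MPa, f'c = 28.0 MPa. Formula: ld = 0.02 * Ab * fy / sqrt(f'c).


Ab = pi * 16^2 / 4 = 201.062 mm2
ld = 0.02 * 201.062 * 400 / sqrt(28.0)
= 304.0 mm

304.0


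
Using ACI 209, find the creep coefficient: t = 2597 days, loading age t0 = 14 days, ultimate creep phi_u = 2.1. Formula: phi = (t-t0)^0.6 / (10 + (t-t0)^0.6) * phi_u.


dt = 2597 - 14 = 2583
phi = 2583^0.6 / (10 + 2583^0.6) * 2.1
= 1.927

1.927


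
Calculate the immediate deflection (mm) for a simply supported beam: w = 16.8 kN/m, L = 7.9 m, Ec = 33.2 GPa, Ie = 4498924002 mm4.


Convert: L = 7.9 m = 7900 mm, Ec = 33.2 GPa = 33200 MPa
delta = 5 * 16.8 * 7900^4 / (384 * 33200 * 4498924002)
= 5.7 mm

5.7


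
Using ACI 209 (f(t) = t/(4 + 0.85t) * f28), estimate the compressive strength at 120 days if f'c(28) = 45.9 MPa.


f(120) = 120 / (4 + 0.85 * 120) * 45.9
= 120 / 106.0 * 45.9
= 51.96 MPa

51.96


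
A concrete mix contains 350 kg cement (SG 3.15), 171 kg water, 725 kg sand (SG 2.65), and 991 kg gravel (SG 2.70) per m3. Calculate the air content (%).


Vol cement = 350 / (3.15 * 1000) = 0.111111 m3
Vol water = 171 / 1000 = 0.171 m3
Vol sand = 725 / (2.65 * 1000) = 0.273585 m3
Vol gravel = 991 / (2.70 * 1000) = 0.367037 m3
Total solid + water volume = 0.922733 m3
Air = (1 - 0.922733) * 100 = 7.73%

7.73


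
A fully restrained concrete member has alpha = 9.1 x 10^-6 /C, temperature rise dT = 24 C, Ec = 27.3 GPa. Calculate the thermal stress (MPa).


sigma = alpha * dT * Ec
= 9.1e-6 * 24 * 27.3 * 1000
= 5.962 MPa

5.962


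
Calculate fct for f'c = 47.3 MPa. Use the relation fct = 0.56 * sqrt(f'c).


fct = 0.56 * sqrt(47.3)
= 0.56 * 6.877
= 3.851 MPa

3.851


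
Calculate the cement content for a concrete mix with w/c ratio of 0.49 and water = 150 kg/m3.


Cement = water / (w/c)
= 150 / 0.49
= 306.1 kg/m3

306.1


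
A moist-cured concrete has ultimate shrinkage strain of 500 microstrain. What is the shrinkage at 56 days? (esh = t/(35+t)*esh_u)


esh(56) = 56 / (35 + 56) * 500
= 56 / 91 * 500
= 307.7 microstrain

307.7


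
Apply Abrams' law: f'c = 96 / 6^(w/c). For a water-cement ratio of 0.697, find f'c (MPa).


f'c = 96 / 6^0.697
= 96 / 3.486
= 27.54 MPa

27.54


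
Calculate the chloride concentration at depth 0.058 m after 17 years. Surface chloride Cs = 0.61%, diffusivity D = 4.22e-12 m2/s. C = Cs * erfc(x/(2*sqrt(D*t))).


t_seconds = 17 * 365.25 * 24 * 3600 = 536479200.0 s
arg = 0.058 / (2 * sqrt(4.22e-12 * 536479200.0))
= 0.6095
erfc(0.6095) = 0.3887
C = 0.61 * 0.3887 = 0.2371%

0.2371


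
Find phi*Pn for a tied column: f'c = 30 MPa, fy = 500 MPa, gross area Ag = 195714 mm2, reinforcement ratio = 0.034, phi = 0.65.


Ast = rho * Ag = 0.034 * 195714 = 6654.276 mm2
phi*Pn = 0.65 * 0.80 * (0.85 * 30 * (195714 - 6654.276) + 500 * 6654.276) / 1000
= 4237.04 kN

4237.04


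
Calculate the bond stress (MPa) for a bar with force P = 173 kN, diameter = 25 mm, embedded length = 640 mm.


u = P / (pi * db * ld)
= 173 * 1000 / (pi * 25 * 640)
= 3.442 MPa

3.442


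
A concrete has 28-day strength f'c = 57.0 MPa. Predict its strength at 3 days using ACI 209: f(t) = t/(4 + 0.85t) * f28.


f(3) = 3 / (4 + 0.85 * 3) * 57.0
= 3 / 6.55 * 57.0
= 26.11 MPa

26.11


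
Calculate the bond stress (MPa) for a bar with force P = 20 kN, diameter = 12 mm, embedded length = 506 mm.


u = P / (pi * db * ld)
= 20 * 1000 / (pi * 12 * 506)
= 1.048 MPa

1.048


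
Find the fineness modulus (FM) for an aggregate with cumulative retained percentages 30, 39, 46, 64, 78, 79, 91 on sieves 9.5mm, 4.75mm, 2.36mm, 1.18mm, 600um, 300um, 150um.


FM = sum(cumulative % retained) / 100
= 427 / 100
= 4.27

4.27


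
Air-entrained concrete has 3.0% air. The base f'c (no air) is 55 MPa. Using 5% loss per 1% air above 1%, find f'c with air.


Strength loss = (3.0 - 1) * 5 = 10.0%
f'c = 55 * (1 - 10.0/100)
= 49.5 MPa

49.5


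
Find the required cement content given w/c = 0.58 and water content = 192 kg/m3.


Cement = water / (w/c)
= 192 / 0.58
= 331.0 kg/m3

331.0


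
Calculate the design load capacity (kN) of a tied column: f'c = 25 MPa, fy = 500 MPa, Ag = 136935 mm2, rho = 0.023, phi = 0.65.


Ast = rho * Ag = 0.023 * 136935 = 3149.505 mm2
phi*Pn = 0.65 * 0.80 * (0.85 * 25 * (136935 - 3149.505) + 500 * 3149.505) / 1000
= 2297.2 kN

2297.2


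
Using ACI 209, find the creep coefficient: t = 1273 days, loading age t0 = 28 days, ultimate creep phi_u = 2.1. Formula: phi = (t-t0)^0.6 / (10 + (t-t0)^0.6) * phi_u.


dt = 1273 - 28 = 1245
phi = 1245^0.6 / (10 + 1245^0.6) * 2.1
= 1.844

1.844


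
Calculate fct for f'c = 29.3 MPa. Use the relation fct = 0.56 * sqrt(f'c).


fct = 0.56 * sqrt(29.3)
= 0.56 * 5.413
= 3.031 MPa

3.031


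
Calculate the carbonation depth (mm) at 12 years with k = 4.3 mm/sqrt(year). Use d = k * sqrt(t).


depth = k * sqrt(t)
= 4.3 * sqrt(12)
= 14.9 mm

14.9


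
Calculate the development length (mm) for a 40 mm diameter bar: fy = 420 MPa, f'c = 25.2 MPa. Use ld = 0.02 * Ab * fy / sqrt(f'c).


Ab = pi * 40^2 / 4 = 1256.637 mm2
ld = 0.02 * 1256.637 * 420 / sqrt(25.2)
= 2102.8 mm

2102.8


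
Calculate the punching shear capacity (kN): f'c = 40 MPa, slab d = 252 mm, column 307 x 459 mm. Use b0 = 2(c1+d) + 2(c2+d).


b0 = 2*(307 + 252) + 2*(459 + 252) = 2540 mm
Vc = 0.33 * sqrt(40) * 2540 * 252 / 1000
= 1335.91 kN

1335.91


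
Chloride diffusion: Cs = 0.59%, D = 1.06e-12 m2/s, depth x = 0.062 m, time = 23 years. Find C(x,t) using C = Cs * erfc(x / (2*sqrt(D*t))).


t_seconds = 23 * 365.25 * 24 * 3600 = 725824800.0 s
arg = 0.062 / (2 * sqrt(1.06e-12 * 725824800.0))
= 1.1176
erfc(1.1176) = 0.114
C = 0.59 * 0.114 = 0.0672%

0.0672


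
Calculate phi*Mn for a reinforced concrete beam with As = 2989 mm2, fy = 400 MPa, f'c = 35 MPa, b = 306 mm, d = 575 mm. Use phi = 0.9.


a = As * fy / (0.85 * f'c * b)
= 2989 * 400 / (0.85 * 35 * 306)
= 131.3341 mm
Mn = As * fy * (d - a/2) / 10^6
= 608.9585 kN-m
phi*Mn = 0.9 * 608.9585 = 548.06 kN-m

548.06


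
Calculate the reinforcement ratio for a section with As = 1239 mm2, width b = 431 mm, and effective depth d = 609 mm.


rho = As / (b * d)
= 1239 / (431 * 609)
= 0.0047

0.0047


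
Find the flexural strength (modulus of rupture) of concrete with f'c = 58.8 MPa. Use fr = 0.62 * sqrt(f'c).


fr = 0.62 * sqrt(58.8)
= 4.754 MPa

4.754


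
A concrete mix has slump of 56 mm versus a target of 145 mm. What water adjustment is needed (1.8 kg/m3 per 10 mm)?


Difference = 145 - 56 = 89 mm
Water adjustment = 89 * 1.8 / 10 = 16.0 kg/m3

16.0


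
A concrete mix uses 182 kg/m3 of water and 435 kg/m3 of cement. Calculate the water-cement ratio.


w/c = water / cement
w/c = 182 / 435 = 0.418

0.418


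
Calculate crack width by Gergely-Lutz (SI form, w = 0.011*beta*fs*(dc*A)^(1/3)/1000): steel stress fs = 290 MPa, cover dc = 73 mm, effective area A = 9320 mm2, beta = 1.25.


w = 0.011 * beta * fs * (dc * A)^(1/3) / 1000
= 0.011 * 1.25 * 290 * (73 * 9320)^(1/3) / 1000
= 0.351 mm

0.351


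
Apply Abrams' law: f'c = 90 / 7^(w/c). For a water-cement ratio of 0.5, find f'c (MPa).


f'c = 90 / 7^0.5
= 90 / 2.646
= 34.02 MPa

34.02


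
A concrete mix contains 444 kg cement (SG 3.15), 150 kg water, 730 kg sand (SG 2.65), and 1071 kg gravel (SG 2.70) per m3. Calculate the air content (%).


Vol cement = 444 / (3.15 * 1000) = 0.140952 m3
Vol water = 150 / 1000 = 0.15 m3
Vol sand = 730 / (2.65 * 1000) = 0.275472 m3
Vol gravel = 1071 / (2.70 * 1000) = 0.396667 m3
Total solid + water volume = 0.963091 m3
Air = (1 - 0.963091) * 100 = 3.69%

3.69
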